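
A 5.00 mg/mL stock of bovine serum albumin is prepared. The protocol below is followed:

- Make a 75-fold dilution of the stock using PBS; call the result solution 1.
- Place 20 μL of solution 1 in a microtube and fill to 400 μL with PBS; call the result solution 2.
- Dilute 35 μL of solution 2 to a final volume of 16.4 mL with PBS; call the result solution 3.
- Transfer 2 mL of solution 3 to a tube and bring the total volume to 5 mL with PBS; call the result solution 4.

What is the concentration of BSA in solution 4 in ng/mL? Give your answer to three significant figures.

Step 1: 75-fold → factor 75
Step 2: 20 μL brought to 400 μL → factor 400/20 = 20
Step 3: 35 μL brought to 16.4 mL → factor 16400/35 = 468.57
Step 4: 2 mL brought to 5 mL → factor 5/2 = 2.5
Overall dilution factor = 75 × 20 × 468.57 × 2.5 = 1.7571 × 10^6
Final = 5.00 mg/mL / 1.7571 × 10^6 = 2.846 × 10^-6 mg/mL = 2.85 ng/mL

2.85 ng/mL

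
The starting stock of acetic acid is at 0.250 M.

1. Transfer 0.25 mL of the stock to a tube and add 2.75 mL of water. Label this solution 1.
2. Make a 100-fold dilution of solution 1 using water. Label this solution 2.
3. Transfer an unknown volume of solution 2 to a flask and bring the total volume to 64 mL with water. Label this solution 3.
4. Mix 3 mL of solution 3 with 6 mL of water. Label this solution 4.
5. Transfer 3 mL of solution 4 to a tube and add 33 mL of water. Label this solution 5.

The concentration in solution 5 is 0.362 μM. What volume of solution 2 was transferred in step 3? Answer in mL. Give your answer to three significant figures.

Step 1: 0.25 mL + 2.75 mL = 3 mL total → factor 3/0.25 = 12
Step 2: 100-fold → factor 100
Step 3: v brought to 64 mL → factor = 64 mL/v
Step 4: 3 mL + 6 mL = 9 mL total → factor 9/3 = 3
Step 5: 3 mL + 33 mL = 36 mL total → factor 36/3 = 12
Product of known-step factors = 43200
Overall factor = 0.250 M / (0.362 μM) = 6.9061 × 10^5
Step-3 factor = 6.9061 × 10^5 / 43200 = 15.986
v = 64 mL / 15.986 = 4.00 mL

4.00 mL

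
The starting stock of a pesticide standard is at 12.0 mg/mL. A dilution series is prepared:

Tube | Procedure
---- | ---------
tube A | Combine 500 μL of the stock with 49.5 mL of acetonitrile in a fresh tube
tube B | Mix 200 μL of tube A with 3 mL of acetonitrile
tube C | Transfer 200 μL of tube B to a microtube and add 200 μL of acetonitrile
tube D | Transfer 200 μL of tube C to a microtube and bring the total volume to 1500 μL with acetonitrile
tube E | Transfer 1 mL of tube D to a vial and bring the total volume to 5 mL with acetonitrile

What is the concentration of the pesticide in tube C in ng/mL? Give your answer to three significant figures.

3.75 × 10^3 ng/mL

Step 1: 500 μL + 49.5 mL = 50000 μL total → factor 50000/500 = 100
Step 2: 200 μL + 3 mL = 3200 μL total → factor 3200/200 = 16
Step 3: 200 μL + 200 μL = 400 μL total → factor 400/200 = 2
Dilution factor through tube C = 100 × 16 × 2 = 3200
[tube C] = 12.0 mg/mL / 3200 = 0.003750 mg/mL = 3.75 × 10^3 ng/mL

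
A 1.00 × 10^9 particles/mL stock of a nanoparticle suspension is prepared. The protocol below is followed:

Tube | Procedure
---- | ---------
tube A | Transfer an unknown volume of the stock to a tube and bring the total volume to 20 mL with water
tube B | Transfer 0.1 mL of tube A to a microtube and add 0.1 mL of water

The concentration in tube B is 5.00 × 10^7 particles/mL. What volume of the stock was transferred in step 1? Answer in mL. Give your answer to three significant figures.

Step 1: v brought to 20 mL → factor = 20 mL/v
Step 2: 0.1 mL + 0.1 mL = 0.2 mL total → factor 0.2/0.1 = 2
Product of known-step factors = 2
Overall factor = 1.00 × 10^9 particles/mL / (5.00 × 10^7 particles/mL) = 20
Step-1 factor = 20 / 2 = 10
v = 20 mL / 10 = 2.00 mL

2.00 mL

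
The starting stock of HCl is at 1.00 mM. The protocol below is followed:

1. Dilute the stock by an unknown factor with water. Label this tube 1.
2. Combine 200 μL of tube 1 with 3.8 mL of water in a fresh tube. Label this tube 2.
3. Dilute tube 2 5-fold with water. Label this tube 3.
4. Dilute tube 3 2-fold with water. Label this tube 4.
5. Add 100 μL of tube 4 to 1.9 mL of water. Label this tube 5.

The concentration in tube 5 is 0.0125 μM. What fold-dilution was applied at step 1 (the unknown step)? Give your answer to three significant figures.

Step 1: unknown factor x
Step 2: 200 μL + 3.8 mL = 4000 μL total → factor 4000/200 = 20
Step 3: 5-fold → factor 5
Step 4: 2-fold → factor 2
Step 5: 100 μL + 1.9 mL = 2000 μL total → factor 2000/100 = 20
Product of known-step factors = 4000
Overall factor = 1.00 mM / (0.0125 μM) = 80000
x = 80000 / 4000 = 20.0

20.0-fold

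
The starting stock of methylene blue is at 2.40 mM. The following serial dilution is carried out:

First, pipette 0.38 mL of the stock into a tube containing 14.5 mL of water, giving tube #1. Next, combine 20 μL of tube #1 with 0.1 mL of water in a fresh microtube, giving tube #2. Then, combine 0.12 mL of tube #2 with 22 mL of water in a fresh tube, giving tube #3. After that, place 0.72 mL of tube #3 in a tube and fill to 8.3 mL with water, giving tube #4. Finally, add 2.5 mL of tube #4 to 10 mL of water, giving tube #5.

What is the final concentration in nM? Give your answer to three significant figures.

Step 1: 0.38 mL + 14.5 mL = 14.88 mL total → factor 14.88/0.38 = 39.158
Step 2: 20 μL + 0.1 mL = 120 μL total → factor 120/20 = 6
Step 3: 0.12 mL + 22 mL = 22.12 mL total → factor 22.12/0.12 = 184.33
Step 4: 0.72 mL brought to 8.3 mL → factor 8.3/0.72 = 11.528
Step 5: 2.5 mL + 10 mL = 12.5 mL total → factor 12.5/2.5 = 5
Overall dilution factor = 39.158 × 6 × 184.33 × 11.528 × 5 = 2.4963 × 10^6
Final = 2.40 mM / 2.4963 × 10^6 = 9.614 × 10^-7 mM = 0.961 nM

0.961 nM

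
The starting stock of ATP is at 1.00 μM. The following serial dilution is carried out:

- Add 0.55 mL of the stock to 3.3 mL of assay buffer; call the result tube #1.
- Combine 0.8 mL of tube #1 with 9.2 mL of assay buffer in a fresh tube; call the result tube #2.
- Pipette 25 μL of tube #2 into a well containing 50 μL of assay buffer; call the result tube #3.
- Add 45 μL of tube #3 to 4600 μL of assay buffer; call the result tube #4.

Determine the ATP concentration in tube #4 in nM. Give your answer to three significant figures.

Step 1: 0.55 mL + 3.3 mL = 3.85 mL total → factor 3.85/0.55 = 7
Step 2: 0.8 mL + 9.2 mL = 10 mL total → factor 10/0.8 = 12.5
Step 3: 25 μL + 50 μL = 75 μL total → factor 75/25 = 3
Step 4: 45 μL + 4600 μL = 4645 μL total → factor 4645/45 = 103.22
Overall dilution factor = 7 × 12.5 × 3 × 103.22 = 27096
Final = 1.00 μM / 27096 = 3.691 × 10^-5 μM = 0.0369 nM

0.0369 nM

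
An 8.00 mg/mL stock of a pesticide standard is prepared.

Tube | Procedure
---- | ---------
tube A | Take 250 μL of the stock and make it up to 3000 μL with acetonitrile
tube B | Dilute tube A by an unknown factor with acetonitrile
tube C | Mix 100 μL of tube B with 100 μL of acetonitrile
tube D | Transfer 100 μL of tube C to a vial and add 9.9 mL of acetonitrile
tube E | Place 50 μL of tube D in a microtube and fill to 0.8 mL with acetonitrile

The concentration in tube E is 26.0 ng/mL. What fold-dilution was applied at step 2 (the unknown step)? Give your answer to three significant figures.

Step 1: 250 μL brought to 3000 μL → factor 3000/250 = 12
Step 2: unknown factor x
Step 3: 100 μL + 100 μL = 200 μL total → factor 200/100 = 2
Step 4: 100 μL + 9.9 mL = 10000 μL total → factor 10000/100 = 100
Step 5: 50 μL brought to 0.8 mL → factor 800/50 = 16
Product of known-step factors = 38400
Overall factor = 8.00 mg/mL / (26.0 ng/mL) = 3.0769 × 10^5
x = 3.0769 × 10^5 / 38400 = 8.01

8.01-fold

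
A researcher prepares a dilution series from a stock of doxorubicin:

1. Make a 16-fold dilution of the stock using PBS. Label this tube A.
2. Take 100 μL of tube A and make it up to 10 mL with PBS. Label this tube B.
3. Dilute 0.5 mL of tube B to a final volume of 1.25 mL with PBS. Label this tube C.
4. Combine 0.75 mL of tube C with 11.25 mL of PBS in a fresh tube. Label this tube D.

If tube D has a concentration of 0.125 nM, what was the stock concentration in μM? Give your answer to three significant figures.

Step 1: 16-fold → factor 16
Step 2: 100 μL brought to 10 mL → factor 10000/100 = 100
Step 3: 0.5 mL brought to 1.25 mL → factor 1.25/0.5 = 2.5
Step 4: 0.75 mL + 11.25 mL = 12 mL total → factor 12/0.75 = 16
Overall dilution factor = 16 × 100 × 2.5 × 16 = 64000
Stock = 0.125 nM × 64000 = 8000 nM = 8.00 μM

8.00 μM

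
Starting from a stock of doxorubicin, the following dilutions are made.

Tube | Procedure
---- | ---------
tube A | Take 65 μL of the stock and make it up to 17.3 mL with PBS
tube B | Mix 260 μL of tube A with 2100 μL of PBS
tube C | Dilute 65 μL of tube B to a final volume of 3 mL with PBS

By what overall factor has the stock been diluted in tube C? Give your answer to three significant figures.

Step 1: 65 μL brought to 17.3 mL → factor 17300/65 = 266.15
Step 2: 260 μL + 2100 μL = 2360 μL total → factor 2360/260 = 9.0769
Step 3: 65 μL brought to 3 mL → factor 3000/65 = 46.154
Overall dilution factor = 266.15 × 9.0769 × 46.154 = 1.115 × 10^5

1.12 × 10^5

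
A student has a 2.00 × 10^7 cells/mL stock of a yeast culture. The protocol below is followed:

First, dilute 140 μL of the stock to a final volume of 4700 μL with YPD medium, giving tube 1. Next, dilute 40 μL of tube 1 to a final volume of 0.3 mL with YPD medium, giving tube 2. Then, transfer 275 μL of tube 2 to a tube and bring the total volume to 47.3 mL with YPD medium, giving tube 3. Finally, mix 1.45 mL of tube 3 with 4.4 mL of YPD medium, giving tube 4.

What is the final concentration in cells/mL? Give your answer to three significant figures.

114 cells/mL

Step 1: 140 μL brought to 4700 μL → factor 4700/140 = 33.571
Step 2: 40 μL brought to 0.3 mL → factor 300/40 = 7.5
Step 3: 275 μL brought to 47.3 mL → factor 47300/275 = 172
Step 4: 1.45 mL + 4.4 mL = 5.85 mL total → factor 5.85/1.45 = 4.0345
Overall dilution factor = 33.571 × 7.5 × 172 × 4.0345 = 1.7472 × 10^5
Final = 2.00 × 10^7 cells/mL / 1.7472 × 10^5 = 114 cells/mL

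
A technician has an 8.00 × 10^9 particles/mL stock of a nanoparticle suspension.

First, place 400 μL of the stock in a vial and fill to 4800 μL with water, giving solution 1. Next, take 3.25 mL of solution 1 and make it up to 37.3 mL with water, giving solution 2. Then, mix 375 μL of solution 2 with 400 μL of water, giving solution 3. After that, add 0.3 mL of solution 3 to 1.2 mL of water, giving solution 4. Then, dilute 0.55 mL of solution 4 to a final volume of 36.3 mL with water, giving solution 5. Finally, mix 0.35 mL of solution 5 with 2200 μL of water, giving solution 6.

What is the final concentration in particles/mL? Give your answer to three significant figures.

1.17 × 10^4 particles/mL

Step 1: 400 μL brought to 4800 μL → factor 4800/400 = 12
Step 2: 3.25 mL brought to 37.3 mL → factor 37.3/3.25 = 11.477
Step 3: 375 μL + 400 μL = 775 μL total → factor 775/375 = 2.0667
Step 4: 0.3 mL + 1.2 mL = 1.5 mL total → factor 1.5/0.3 = 5
Step 5: 0.55 mL brought to 36.3 mL → factor 36.3/0.55 = 66
Step 6: 0.35 mL + 2200 μL = 2.55 mL total → factor 2.55/0.35 = 7.2857
Overall dilution factor = 12 × 11.477 × 2.0667 × 5 × 66 × 7.2857 = 6.8433 × 10^5
Final = 8.00 × 10^9 particles/mL / 6.8433 × 10^5 = 1.17 × 10^4 particles/mL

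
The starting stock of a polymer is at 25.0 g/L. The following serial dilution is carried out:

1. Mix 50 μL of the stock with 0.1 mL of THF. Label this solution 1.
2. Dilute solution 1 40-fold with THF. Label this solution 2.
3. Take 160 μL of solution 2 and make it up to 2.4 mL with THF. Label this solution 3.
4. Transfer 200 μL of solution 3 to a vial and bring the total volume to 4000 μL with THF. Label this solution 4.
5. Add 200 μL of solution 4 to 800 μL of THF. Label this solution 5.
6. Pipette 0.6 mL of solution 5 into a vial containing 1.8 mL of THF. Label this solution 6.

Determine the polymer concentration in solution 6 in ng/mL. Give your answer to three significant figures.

Step 1: 50 μL + 0.1 mL = 150 μL total → factor 150/50 = 3
Step 2: 40-fold → factor 40
Step 3: 160 μL brought to 2.4 mL → factor 2400/160 = 15
Step 4: 200 μL brought to 4000 μL → factor 4000/200 = 20
Step 5: 200 μL + 800 μL = 1000 μL total → factor 1000/200 = 5
Step 6: 0.6 mL + 1.8 mL = 2.4 mL total → factor 2.4/0.6 = 4
Overall dilution factor = 3 × 40 × 15 × 20 × 5 × 4 = 7.2 × 10^5
Final = 25.0 g/L / 7.2 × 10^5 = 3.472 × 10^-5 g/L = 34.7 ng/mL

34.7 ng/mL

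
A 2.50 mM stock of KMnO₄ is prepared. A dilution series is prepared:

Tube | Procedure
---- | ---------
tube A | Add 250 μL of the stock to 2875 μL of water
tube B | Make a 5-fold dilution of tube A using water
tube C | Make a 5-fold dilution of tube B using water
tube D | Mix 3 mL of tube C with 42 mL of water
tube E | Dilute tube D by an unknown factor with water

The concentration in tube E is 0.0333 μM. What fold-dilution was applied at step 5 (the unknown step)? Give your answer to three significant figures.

16.0-fold

Step 1: 250 μL + 2875 μL = 3125 μL total → factor 3125/250 = 12.5
Step 2: 5-fold → factor 5
Step 3: 5-fold → factor 5
Step 4: 3 mL + 42 mL = 45 mL total → factor 45/3 = 15
Step 5: unknown factor x
Product of known-step factors = 4687.5
Overall factor = 2.50 mM / (0.0333 μM) = 75075
x = 75075 / 4687.5 = 16.0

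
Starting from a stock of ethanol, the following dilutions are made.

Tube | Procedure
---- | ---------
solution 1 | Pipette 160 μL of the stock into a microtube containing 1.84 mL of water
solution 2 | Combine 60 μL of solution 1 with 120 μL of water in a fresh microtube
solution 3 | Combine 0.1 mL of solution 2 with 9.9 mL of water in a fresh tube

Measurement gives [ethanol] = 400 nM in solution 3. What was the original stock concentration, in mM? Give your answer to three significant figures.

1.50 mM

Step 1: 160 μL + 1.84 mL = 2000 μL total → factor 2000/160 = 12.5
Step 2: 60 μL + 120 μL = 180 μL total → factor 180/60 = 3
Step 3: 0.1 mL + 9.9 mL = 10 mL total → factor 10/0.1 = 100
Overall dilution factor = 12.5 × 3 × 100 = 3750
Stock = 400 nM × 3750 = 1.500 × 10^6 nM = 1.50 mM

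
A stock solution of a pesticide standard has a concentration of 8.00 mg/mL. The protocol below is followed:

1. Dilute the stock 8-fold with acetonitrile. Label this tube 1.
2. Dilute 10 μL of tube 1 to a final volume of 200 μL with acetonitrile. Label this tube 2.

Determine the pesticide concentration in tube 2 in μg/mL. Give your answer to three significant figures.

Step 1: 8-fold → factor 8
Step 2: 10 μL brought to 200 μL → factor 200/10 = 20
Overall dilution factor = 8 × 20 = 160
Final = 8.00 mg/mL / 160 = 0.05000 mg/mL = 50.0 μg/mL

50.0 μg/mL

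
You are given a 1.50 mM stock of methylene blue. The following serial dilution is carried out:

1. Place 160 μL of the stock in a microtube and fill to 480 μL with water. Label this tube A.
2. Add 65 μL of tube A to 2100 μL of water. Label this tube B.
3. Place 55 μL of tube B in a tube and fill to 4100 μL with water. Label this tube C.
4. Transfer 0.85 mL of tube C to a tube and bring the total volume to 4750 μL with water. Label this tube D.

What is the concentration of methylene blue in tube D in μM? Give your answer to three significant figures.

Step 1: 160 μL brought to 480 μL → factor 480/160 = 3
Step 2: 65 μL + 2100 μL = 2165 μL total → factor 2165/65 = 33.308
Step 3: 55 μL brought to 4100 μL → factor 4100/55 = 74.545
Step 4: 0.85 mL brought to 4750 μL → factor 4.75/0.85 = 5.5882
Overall dilution factor = 3 × 33.308 × 74.545 × 5.5882 = 41626
Final = 1.50 mM / 41626 = 3.604 × 10^-5 mM = 0.0360 μM

0.0360 μM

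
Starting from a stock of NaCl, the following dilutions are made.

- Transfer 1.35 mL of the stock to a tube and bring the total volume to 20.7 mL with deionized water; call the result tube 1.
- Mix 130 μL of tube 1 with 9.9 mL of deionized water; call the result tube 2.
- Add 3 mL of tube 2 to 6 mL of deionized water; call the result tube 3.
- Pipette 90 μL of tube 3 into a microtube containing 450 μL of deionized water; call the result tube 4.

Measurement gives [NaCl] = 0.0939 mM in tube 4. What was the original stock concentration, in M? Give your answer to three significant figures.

Step 1: 1.35 mL brought to 20.7 mL → factor 20.7/1.35 = 15.333
Step 2: 130 μL + 9.9 mL = 10030 μL total → factor 10030/130 = 77.154
Step 3: 3 mL + 6 mL = 9 mL total → factor 9/3 = 3
Step 4: 90 μL + 450 μL = 540 μL total → factor 540/90 = 6
Overall dilution factor = 15.333 × 77.154 × 3 × 6 = 21294
Stock = 0.0939 mM × 21294 = 2000 mM = 2.00 M

2.00 M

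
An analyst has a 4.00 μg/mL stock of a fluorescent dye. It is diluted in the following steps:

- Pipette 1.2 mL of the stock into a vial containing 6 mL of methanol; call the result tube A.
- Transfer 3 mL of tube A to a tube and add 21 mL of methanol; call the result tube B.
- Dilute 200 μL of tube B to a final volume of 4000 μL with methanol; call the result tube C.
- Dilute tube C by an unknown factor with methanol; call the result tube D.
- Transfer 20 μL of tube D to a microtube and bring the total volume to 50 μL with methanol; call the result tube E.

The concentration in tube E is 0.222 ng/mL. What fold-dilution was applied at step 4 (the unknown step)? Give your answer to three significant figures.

7.51-fold

Step 1: 1.2 mL + 6 mL = 7.2 mL total → factor 7.2/1.2 = 6
Step 2: 3 mL + 21 mL = 24 mL total → factor 24/3 = 8
Step 3: 200 μL brought to 4000 μL → factor 4000/200 = 20
Step 4: unknown factor x
Step 5: 20 μL brought to 50 μL → factor 50/20 = 2.5
Product of known-step factors = 2400
Overall factor = 4.00 μg/mL / (0.222 ng/mL) = 18018
x = 18018 / 2400 = 7.51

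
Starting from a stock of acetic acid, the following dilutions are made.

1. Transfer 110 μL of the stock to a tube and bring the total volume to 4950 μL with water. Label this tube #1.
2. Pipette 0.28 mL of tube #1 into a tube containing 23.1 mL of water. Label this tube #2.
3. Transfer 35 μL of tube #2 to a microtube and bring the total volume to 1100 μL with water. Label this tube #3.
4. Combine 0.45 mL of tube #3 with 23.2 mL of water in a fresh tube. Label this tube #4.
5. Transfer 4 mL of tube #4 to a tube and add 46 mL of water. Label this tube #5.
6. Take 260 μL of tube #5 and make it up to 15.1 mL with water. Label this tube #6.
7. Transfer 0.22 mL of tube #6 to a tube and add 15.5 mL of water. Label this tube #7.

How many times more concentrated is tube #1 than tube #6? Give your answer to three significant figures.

Step 1: 110 μL brought to 4950 μL → factor 4950/110 = 45
Step 2: 0.28 mL + 23.1 mL = 23.38 mL total → factor 23.38/0.28 = 83.5
Step 3: 35 μL brought to 1100 μL → factor 1100/35 = 31.429
Step 4: 0.45 mL + 23.2 mL = 23.65 mL total → factor 23.65/0.45 = 52.556
Step 5: 4 mL + 46 mL = 50 mL total → factor 50/4 = 12.5
Step 6: 260 μL brought to 15.1 mL → factor 15100/260 = 58.077
Dilution factor to tube #1 = 45; to tube #6 = 4.5056 × 10^9
[tube #1]/[tube #6] = (factor to tube #6)/(factor to tube #1) = 4.5056 × 10^9/45 = 1.00 × 10^8

1.00 × 10^8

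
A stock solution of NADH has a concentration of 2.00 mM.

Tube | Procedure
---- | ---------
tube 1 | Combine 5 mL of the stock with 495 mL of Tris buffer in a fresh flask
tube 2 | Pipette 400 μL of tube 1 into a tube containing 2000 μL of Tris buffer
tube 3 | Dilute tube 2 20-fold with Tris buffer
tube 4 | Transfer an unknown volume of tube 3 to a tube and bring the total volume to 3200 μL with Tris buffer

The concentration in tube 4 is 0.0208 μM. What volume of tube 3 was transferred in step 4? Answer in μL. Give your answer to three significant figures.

Step 1: 5 mL + 495 mL = 500 mL total → factor 500/5 = 100
Step 2: 400 μL + 2000 μL = 2400 μL total → factor 2400/400 = 6
Step 3: 20-fold → factor 20
Step 4: v brought to 3200 μL → factor = 3200 μL/v
Product of known-step factors = 12000
Overall factor = 2.00 mM / (0.0208 μM) = 96154
Step-4 factor = 96154 / 12000 = 8.0128
v = 3200 μL / 8.0128 = 399 μL

399 μL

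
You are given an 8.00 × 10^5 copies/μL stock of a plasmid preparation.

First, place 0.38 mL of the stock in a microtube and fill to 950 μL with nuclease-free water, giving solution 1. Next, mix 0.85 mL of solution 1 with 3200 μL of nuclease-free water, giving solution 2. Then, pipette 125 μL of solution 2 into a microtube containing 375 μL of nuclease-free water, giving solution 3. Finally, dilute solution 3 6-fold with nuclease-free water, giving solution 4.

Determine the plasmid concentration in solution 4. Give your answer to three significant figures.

2.80 × 10^3 copies/μL

Step 1: 0.38 mL brought to 950 μL → factor 0.95/0.38 = 2.5
Step 2: 0.85 mL + 3200 μL = 4.05 mL total → factor 4.05/0.85 = 4.7647
Step 3: 125 μL + 375 μL = 500 μL total → factor 500/125 = 4
Step 4: 6-fold → factor 6
Overall dilution factor = 2.5 × 4.7647 × 4 × 6 = 285.88
Final = 8.00 × 10^5 copies/μL / 285.88 = 2.80 × 10^3 copies/μL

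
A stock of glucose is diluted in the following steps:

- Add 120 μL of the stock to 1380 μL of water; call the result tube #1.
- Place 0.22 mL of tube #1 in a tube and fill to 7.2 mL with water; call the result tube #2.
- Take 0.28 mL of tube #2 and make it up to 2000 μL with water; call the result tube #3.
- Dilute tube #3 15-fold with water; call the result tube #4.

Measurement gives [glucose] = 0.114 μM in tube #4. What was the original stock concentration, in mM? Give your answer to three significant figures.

5.00 mM

Step 1: 120 μL + 1380 μL = 1500 μL total → factor 1500/120 = 12.5
Step 2: 0.22 mL brought to 7.2 mL → factor 7.2/0.22 = 32.727
Step 3: 0.28 mL brought to 2000 μL → factor 2/0.28 = 7.1429
Step 4: 15-fold → factor 15
Overall dilution factor = 12.5 × 32.727 × 7.1429 × 15 = 43831
Stock = 0.114 μM × 43831 = 4997 μM = 5.00 mM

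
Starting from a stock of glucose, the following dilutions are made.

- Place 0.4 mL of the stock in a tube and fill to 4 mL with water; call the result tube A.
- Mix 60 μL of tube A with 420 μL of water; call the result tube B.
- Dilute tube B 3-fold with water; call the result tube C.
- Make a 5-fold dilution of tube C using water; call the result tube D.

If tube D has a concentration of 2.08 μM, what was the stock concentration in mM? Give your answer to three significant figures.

2.50 mM

Step 1: 0.4 mL brought to 4 mL → factor 4/0.4 = 10
Step 2: 60 μL + 420 μL = 480 μL total → factor 480/60 = 8
Step 3: 3-fold → factor 3
Step 4: 5-fold → factor 5
Overall dilution factor = 10 × 8 × 3 × 5 = 1200
Stock = 2.08 μM × 1200 = 2496 μM = 2.50 mM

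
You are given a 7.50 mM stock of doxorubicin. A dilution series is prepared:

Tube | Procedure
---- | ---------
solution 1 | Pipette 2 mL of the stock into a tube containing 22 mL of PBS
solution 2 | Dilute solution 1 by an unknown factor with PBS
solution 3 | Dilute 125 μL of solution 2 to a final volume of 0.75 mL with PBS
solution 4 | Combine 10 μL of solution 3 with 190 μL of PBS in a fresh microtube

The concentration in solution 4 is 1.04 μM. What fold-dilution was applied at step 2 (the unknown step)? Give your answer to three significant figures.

Step 1: 2 mL + 22 mL = 24 mL total → factor 24/2 = 12
Step 2: unknown factor x
Step 3: 125 μL brought to 0.75 mL → factor 750/125 = 6
Step 4: 10 μL + 190 μL = 200 μL total → factor 200/10 = 20
Product of known-step factors = 1440
Overall factor = 7.50 mM / (1.04 μM) = 7211.5
x = 7211.5 / 1440 = 5.01

5.01-fold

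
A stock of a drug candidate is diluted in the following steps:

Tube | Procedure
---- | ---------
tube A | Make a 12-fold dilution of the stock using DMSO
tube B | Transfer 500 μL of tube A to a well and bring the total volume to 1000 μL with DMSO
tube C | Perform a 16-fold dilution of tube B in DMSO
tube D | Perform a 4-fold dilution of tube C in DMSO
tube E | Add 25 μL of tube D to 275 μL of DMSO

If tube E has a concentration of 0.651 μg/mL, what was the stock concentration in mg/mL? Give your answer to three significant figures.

12.0 mg/mL

Step 1: 12-fold → factor 12
Step 2: 500 μL brought to 1000 μL → factor 1000/500 = 2
Step 3: 16-fold → factor 16
Step 4: 4-fold → factor 4
Step 5: 25 μL + 275 μL = 300 μL total → factor 300/25 = 12
Overall dilution factor = 12 × 2 × 16 × 4 × 12 = 18432
Stock = 0.651 μg/mL × 18432 = 1.200 × 10^4 μg/mL = 12.0 mg/mL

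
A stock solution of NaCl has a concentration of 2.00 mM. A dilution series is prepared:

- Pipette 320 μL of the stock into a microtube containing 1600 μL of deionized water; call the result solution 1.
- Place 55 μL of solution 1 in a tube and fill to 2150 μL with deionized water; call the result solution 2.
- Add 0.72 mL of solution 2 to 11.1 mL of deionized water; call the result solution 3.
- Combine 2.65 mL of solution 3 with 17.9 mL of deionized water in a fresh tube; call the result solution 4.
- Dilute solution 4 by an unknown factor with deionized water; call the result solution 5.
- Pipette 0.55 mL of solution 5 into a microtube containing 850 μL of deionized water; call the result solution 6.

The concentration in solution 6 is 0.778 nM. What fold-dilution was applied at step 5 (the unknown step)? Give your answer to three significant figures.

33.8-fold

Step 1: 320 μL + 1600 μL = 1920 μL total → factor 1920/320 = 6
Step 2: 55 μL brought to 2150 μL → factor 2150/55 = 39.091
Step 3: 0.72 mL + 11.1 mL = 11.82 mL total → factor 11.82/0.72 = 16.417
Step 4: 2.65 mL + 17.9 mL = 20.55 mL total → factor 20.55/2.65 = 7.7547
Step 5: unknown factor x
Step 6: 0.55 mL + 850 μL = 1.4 mL total → factor 1.4/0.55 = 2.5455
Product of known-step factors = 76005
Overall factor = 2.00 mM / (0.778 nM) = 2.5707 × 10^6
x = 2.5707 × 10^6 / 76005 = 33.8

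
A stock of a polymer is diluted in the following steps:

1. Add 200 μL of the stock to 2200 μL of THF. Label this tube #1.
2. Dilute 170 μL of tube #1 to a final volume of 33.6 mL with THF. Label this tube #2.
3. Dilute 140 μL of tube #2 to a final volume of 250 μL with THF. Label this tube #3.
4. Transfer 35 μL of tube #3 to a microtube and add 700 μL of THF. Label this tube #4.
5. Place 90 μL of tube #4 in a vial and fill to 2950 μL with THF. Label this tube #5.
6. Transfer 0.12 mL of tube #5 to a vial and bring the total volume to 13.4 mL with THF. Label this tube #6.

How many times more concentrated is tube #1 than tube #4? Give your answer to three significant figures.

7.41 × 10^3

Step 1: 200 μL + 2200 μL = 2400 μL total → factor 2400/200 = 12
Step 2: 170 μL brought to 33.6 mL → factor 33600/170 = 197.65
Step 3: 140 μL brought to 250 μL → factor 250/140 = 1.7857
Step 4: 35 μL + 700 μL = 735 μL total → factor 735/35 = 21
Dilution factor to tube #1 = 12; to tube #4 = 88941
[tube #1]/[tube #4] = (factor to tube #4)/(factor to tube #1) = 88941/12 = 7.41 × 10^3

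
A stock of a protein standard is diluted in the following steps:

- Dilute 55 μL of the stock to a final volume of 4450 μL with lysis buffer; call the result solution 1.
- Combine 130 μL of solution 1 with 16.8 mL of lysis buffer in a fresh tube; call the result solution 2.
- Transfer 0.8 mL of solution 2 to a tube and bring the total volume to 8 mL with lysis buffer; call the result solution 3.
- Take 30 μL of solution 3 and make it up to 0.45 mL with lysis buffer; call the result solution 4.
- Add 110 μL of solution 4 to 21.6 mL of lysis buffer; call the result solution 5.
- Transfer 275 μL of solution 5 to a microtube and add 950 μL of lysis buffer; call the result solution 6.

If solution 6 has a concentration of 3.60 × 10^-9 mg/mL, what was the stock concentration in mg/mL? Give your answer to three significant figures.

5.00 mg/mL

Step 1: 55 μL brought to 4450 μL → factor 4450/55 = 80.909
Step 2: 130 μL + 16.8 mL = 16930 μL total → factor 16930/130 = 130.23
Step 3: 0.8 mL brought to 8 mL → factor 8/0.8 = 10
Step 4: 30 μL brought to 0.45 mL → factor 450/30 = 15
Step 5: 110 μL + 21.6 mL = 21710 μL total → factor 21710/110 = 197.36
Step 6: 275 μL + 950 μL = 1225 μL total → factor 1225/275 = 4.4545
Overall dilution factor = 80.909 × 130.23 × 10 × 15 × 197.36 × 4.4545 = 1.3895 × 10^9
Stock = 3.60 × 10^-9 mg/mL × 1.3895 × 10^9 = 5.00 mg/mL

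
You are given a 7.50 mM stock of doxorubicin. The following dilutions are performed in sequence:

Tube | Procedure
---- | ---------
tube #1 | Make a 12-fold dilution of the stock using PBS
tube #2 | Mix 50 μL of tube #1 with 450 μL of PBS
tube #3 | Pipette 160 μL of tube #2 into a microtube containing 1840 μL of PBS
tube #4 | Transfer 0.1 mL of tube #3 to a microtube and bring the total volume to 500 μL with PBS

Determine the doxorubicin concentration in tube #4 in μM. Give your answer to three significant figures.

1.00 μM

Step 1: 12-fold → factor 12
Step 2: 50 μL + 450 μL = 500 μL total → factor 500/50 = 10
Step 3: 160 μL + 1840 μL = 2000 μL total → factor 2000/160 = 12.5
Step 4: 0.1 mL brought to 500 μL → factor 0.5/0.1 = 5
Overall dilution factor = 12 × 10 × 12.5 × 5 = 7500
Final = 7.50 mM / 7500 = 0.001000 mM = 1.00 μM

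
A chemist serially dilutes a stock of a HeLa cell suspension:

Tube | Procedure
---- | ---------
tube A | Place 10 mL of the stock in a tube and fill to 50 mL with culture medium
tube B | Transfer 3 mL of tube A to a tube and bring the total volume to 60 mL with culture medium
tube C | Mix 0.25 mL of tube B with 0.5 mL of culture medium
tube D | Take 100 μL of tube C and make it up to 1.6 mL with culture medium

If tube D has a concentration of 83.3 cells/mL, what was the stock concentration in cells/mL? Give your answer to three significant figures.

Step 1: 10 mL brought to 50 mL → factor 50/10 = 5
Step 2: 3 mL brought to 60 mL → factor 60/3 = 20
Step 3: 0.25 mL + 0.5 mL = 0.75 mL total → factor 0.75/0.25 = 3
Step 4: 100 μL brought to 1.6 mL → factor 1600/100 = 16
Overall dilution factor = 5 × 20 × 3 × 16 = 4800
Stock = 83.3 cells/mL × 4800 = 4.00 × 10^5 cells/mL

4.00 × 10^5 cells/mL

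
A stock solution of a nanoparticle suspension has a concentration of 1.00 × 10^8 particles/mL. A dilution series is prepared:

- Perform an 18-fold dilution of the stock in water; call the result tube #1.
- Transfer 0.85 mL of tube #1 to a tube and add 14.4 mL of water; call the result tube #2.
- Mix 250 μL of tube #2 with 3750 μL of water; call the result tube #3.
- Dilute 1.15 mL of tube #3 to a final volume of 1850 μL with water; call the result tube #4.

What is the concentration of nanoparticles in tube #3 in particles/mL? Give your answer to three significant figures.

1.94 × 10^4 particles/mL

Step 1: 18-fold → factor 18
Step 2: 0.85 mL + 14.4 mL = 15.25 mL total → factor 15.25/0.85 = 17.941
Step 3: 250 μL + 3750 μL = 4000 μL total → factor 4000/250 = 16
Dilution factor through tube #3 = 18 × 17.941 × 16 = 5167.1
[tube #3] = 1.00 × 10^8 particles/mL / 5167.1 = 1.94 × 10^4 particles/mL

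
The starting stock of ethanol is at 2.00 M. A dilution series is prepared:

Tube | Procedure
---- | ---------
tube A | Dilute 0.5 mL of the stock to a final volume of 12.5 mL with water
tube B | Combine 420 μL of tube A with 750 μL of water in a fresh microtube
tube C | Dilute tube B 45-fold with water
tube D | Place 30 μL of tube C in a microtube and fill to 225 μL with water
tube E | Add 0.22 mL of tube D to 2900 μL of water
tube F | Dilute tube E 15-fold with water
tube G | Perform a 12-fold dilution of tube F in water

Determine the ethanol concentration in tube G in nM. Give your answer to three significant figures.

Step 1: 0.5 mL brought to 12.5 mL → factor 12.5/0.5 = 25
Step 2: 420 μL + 750 μL = 1170 μL total → factor 1170/420 = 2.7857
Step 3: 45-fold → factor 45
Step 4: 30 μL brought to 225 μL → factor 225/30 = 7.5
Step 5: 0.22 mL + 2900 μL = 3.12 mL total → factor 3.12/0.22 = 14.182
Step 6: 15-fold → factor 15
Step 7: 12-fold → factor 12
Overall dilution factor = 25 × 2.7857 × 45 × 7.5 × 14.182 × 15 × 12 = 6 × 10^7
Final = 2.00 M / 6 × 10^7 = 3.333 × 10^-8 M = 33.3 nM

33.3 nM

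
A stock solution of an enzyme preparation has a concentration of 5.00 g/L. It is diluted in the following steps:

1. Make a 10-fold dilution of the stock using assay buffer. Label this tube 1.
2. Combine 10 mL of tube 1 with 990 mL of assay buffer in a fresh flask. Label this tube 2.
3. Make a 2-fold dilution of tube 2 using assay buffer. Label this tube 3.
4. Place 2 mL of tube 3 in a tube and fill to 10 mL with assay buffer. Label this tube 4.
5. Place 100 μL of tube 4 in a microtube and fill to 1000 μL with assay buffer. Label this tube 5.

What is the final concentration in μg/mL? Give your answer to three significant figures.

0.0500 μg/mL

Step 1: 10-fold → factor 10
Step 2: 10 mL + 990 mL = 1000 mL total → factor 1000/10 = 100
Step 3: 2-fold → factor 2
Step 4: 2 mL brought to 10 mL → factor 10/2 = 5
Step 5: 100 μL brought to 1000 μL → factor 1000/100 = 10
Overall dilution factor = 10 × 100 × 2 × 5 × 10 = 1 × 10^5
Final = 5.00 g/L / 1 × 10^5 = 5.000 × 10^-5 g/L = 0.0500 μg/mL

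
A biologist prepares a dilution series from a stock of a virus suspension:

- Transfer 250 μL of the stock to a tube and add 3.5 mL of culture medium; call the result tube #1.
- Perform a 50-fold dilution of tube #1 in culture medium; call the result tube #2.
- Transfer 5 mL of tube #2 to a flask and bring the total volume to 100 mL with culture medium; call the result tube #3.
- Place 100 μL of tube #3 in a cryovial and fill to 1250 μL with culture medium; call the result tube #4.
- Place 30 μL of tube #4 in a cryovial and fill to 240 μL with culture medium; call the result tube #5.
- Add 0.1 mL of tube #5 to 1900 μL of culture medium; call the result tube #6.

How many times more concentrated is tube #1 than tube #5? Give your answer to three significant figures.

Step 1: 250 μL + 3.5 mL = 3750 μL total → factor 3750/250 = 15
Step 2: 50-fold → factor 50
Step 3: 5 mL brought to 100 mL → factor 100/5 = 20
Step 4: 100 μL brought to 1250 μL → factor 1250/100 = 12.5
Step 5: 30 μL brought to 240 μL → factor 240/30 = 8
Dilution factor to tube #1 = 15; to tube #5 = 1.5 × 10^6
[tube #1]/[tube #5] = (factor to tube #5)/(factor to tube #1) = 1.5 × 10^6/15 = 1.00 × 10^5

1.00 × 10^5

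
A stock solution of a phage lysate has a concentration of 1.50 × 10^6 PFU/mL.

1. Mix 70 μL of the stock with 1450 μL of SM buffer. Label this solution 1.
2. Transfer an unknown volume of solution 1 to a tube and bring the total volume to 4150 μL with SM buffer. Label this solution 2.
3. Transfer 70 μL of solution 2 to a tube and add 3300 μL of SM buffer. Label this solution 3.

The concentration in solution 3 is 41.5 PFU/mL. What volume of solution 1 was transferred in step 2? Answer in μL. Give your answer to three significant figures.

Step 1: 70 μL + 1450 μL = 1520 μL total → factor 1520/70 = 21.714
Step 2: v brought to 4150 μL → factor = 4150 μL/v
Step 3: 70 μL + 3300 μL = 3370 μL total → factor 3370/70 = 48.143
Product of known-step factors = 1045.4
Overall factor = 1.50 × 10^6 PFU/mL / (41.5 PFU/mL) = 36145
Step-2 factor = 36145 / 1045.4 = 34.575
v = 4150 μL / 34.575 = 120 μL

120 μL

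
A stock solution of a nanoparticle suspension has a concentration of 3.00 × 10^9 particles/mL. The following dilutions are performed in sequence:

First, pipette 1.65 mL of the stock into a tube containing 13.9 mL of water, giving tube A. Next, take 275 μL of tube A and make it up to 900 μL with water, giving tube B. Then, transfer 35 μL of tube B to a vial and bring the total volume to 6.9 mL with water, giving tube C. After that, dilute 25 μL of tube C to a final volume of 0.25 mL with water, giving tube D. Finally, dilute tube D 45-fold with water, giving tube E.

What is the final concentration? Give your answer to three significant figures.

1.10 × 10^3 particles/mL

Step 1: 1.65 mL + 13.9 mL = 15.55 mL total → factor 15.55/1.65 = 9.4242
Step 2: 275 μL brought to 900 μL → factor 900/275 = 3.2727
Step 3: 35 μL brought to 6.9 mL → factor 6900/35 = 197.14
Step 4: 25 μL brought to 0.25 mL → factor 250/25 = 10
Step 5: 45-fold → factor 45
Overall dilution factor = 9.4242 × 3.2727 × 197.14 × 10 × 45 = 2.7362 × 10^6
Final = 3.00 × 10^9 particles/mL / 2.7362 × 10^6 = 1.10 × 10^3 particles/mL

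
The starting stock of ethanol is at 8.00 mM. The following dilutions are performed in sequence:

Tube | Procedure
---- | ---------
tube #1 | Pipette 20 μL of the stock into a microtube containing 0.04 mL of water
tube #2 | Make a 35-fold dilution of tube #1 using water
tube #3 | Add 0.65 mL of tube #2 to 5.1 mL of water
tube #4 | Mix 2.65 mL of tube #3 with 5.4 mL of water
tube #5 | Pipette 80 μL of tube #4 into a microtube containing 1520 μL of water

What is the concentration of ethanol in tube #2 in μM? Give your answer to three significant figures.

76.2 μM

Step 1: 20 μL + 0.04 mL = 60 μL total → factor 60/20 = 3
Step 2: 35-fold → factor 35
Dilution factor through tube #2 = 3 × 35 = 105
[tube #2] = 8.00 mM / 105 = 0.07619 mM = 76.2 μM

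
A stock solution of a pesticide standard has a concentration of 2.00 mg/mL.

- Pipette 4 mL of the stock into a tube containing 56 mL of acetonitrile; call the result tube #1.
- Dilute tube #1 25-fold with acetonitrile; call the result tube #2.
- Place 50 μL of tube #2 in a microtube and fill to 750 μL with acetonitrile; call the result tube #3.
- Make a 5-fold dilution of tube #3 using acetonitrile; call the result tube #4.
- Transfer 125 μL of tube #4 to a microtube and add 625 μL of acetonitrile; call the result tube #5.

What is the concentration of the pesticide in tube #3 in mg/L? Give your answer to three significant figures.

Step 1: 4 mL + 56 mL = 60 mL total → factor 60/4 = 15
Step 2: 25-fold → factor 25
Step 3: 50 μL brought to 750 μL → factor 750/50 = 15
Dilution factor through tube #3 = 15 × 25 × 15 = 5625
[tube #3] = 2.00 mg/mL / 5625 = 0.0003556 mg/mL = 0.356 mg/L

0.356 mg/L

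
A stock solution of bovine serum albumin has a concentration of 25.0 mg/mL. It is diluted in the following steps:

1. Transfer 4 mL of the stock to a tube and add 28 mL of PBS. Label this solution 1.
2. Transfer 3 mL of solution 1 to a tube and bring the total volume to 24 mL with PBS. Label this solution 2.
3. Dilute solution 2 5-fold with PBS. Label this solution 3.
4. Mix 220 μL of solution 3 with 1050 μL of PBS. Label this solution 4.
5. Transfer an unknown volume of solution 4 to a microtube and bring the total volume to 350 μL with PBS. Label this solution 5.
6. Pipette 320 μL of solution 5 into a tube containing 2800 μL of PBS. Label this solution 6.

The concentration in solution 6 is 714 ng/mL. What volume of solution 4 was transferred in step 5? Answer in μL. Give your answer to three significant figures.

180 μL

Step 1: 4 mL + 28 mL = 32 mL total → factor 32/4 = 8
Step 2: 3 mL brought to 24 mL → factor 24/3 = 8
Step 3: 5-fold → factor 5
Step 4: 220 μL + 1050 μL = 1270 μL total → factor 1270/220 = 5.7727
Step 5: v brought to 350 μL → factor = 350 μL/v
Step 6: 320 μL + 2800 μL = 3120 μL total → factor 3120/320 = 9.75
Product of known-step factors = 18011
Overall factor = 25.0 mg/mL / (714 ng/mL) = 35014
Step-5 factor = 35014 / 18011 = 1.944
v = 350 μL / 1.944 = 180 μL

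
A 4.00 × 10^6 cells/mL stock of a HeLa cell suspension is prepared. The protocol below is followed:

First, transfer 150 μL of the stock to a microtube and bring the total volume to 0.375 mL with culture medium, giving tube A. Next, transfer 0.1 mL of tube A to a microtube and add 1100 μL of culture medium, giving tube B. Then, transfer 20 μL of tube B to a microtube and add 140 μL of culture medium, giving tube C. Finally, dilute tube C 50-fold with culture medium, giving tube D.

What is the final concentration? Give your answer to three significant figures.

333 cells/mL

Step 1: 150 μL brought to 0.375 mL → factor 375/150 = 2.5
Step 2: 0.1 mL + 1100 μL = 1.2 mL total → factor 1.2/0.1 = 12
Step 3: 20 μL + 140 μL = 160 μL total → factor 160/20 = 8
Step 4: 50-fold → factor 50
Overall dilution factor = 2.5 × 12 × 8 × 50 = 12000
Final = 4.00 × 10^6 cells/mL / 12000 = 333 cells/mL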